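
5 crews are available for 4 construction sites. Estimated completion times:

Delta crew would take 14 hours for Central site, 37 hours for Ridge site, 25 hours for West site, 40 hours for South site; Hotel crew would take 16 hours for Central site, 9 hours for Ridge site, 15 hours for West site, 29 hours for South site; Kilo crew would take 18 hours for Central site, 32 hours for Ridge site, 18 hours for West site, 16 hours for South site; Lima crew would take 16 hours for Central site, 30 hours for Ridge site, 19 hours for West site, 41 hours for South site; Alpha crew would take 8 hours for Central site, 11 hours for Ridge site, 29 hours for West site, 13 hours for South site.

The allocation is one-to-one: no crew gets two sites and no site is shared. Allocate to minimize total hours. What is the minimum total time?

Treat this as an assignment problem: match each crew to one site.
Optimal: Alpha crew→Central site (8 hours), Hotel crew→Ridge site (9 hours), Lima crew→West site (19 hours), Kilo crew→South site (16 hours) — total 8+9+19+16 = 52 hours.
Row-greedy (each crew in turn takes its cheapest remaining site) gives 58 hours, worse by 6.
Checked against all permutations: 52 hours is optimal.

Minimum total: 52 hours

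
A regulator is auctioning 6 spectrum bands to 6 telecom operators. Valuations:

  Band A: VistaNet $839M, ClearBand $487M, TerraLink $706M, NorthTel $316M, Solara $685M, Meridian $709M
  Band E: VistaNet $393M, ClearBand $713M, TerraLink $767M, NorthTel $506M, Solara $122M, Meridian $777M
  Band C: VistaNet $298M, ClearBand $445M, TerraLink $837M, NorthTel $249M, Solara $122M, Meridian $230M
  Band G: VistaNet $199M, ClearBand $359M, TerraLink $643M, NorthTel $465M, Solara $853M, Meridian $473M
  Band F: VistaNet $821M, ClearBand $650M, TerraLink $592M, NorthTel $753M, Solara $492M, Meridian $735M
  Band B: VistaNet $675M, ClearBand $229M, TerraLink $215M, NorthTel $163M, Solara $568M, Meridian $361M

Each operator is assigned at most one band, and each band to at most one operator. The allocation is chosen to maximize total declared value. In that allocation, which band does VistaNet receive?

Optimal: VistaNet→Band B ($675M), ClearBand→Band E ($713M), TerraLink→Band C ($837M), NorthTel→Band F ($753M), Solara→Band G ($853M), Meridian→Band A ($709M) — total 675+713+837+753+853+709 = $4540M.
Row-greedy (each operator in turn takes its best remaining band) gives $4356M, worse by 184.
Checked against all permutations: $4540M is optimal.
VistaNet's own top band is Band A ($839M), but forcing VistaNet→Band A and reassigning the rest optimally gives only $4356M — worse by 184.

VistaNet receives Band B.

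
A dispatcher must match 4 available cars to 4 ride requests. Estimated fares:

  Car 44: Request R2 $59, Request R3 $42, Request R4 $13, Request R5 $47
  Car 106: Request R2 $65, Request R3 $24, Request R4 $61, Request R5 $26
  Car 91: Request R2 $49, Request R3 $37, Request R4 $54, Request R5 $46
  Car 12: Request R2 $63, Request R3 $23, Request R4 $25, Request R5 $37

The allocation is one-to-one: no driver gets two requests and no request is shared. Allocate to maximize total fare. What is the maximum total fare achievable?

This is the linear assignment problem.
Optimal: Car 44→Request R3 ($42), Car 106→Request R4 ($61), Car 91→Request R5 ($46), Car 12→Request R2 ($63) — total 42+61+46+63 = $212.
Column-greedy (each request in turn goes to its best remaining driver) gives $198, worse by 14.
Next-best assignment: Car 44→Request R5, Car 106→Request R4, Car 91→Request R3, Car 12→Request R2 = $208.

Max total: $212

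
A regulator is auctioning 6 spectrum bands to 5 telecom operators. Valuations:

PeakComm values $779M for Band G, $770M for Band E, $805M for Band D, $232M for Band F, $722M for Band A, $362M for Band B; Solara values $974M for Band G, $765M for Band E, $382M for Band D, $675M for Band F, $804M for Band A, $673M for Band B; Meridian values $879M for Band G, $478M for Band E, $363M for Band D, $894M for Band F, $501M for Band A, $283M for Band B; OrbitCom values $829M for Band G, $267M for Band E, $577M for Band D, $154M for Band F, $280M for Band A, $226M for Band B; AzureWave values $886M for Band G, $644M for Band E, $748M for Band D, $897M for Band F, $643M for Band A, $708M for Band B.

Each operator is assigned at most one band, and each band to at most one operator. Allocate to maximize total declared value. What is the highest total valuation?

This is a one-to-one assignment (maximum-weight bipartite matching).
Optimal: PeakComm→Band E ($770M), Solara→Band A ($804M), Meridian→Band F ($894M), OrbitCom→Band G ($829M), AzureWave→Band D ($748M) — total 770+804+894+829+748 = $4045M.
Column-greedy (each band in turn goes to its best remaining operator) gives $3666M, worse by 379.
Next-best assignment: PeakComm→Band D, Solara→Band A, Meridian→Band F, OrbitCom→Band G, AzureWave→Band B = $4040M.
Swapping PeakComm↔Solara (PeakComm→Band A $722M, Solara→Band E $765M) loses 87.

Max total: $4045M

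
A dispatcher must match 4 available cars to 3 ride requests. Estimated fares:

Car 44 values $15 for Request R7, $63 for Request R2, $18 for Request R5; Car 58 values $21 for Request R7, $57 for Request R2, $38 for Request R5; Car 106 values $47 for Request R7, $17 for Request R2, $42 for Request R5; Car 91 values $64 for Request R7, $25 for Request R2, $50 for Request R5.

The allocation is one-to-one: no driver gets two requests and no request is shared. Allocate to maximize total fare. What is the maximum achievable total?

This is a one-to-one assignment (maximum-weight bipartite matching).
Optimal: Car 91→Request R7 ($64), Car 44→Request R2 ($63), Car 106→Request R5 ($42) — total 64+63+42 = $169.
Row-greedy (each driver in turn takes its best remaining request) gives $148, worse by 21.
Every other assignment is strictly worse.

Maximum total: $169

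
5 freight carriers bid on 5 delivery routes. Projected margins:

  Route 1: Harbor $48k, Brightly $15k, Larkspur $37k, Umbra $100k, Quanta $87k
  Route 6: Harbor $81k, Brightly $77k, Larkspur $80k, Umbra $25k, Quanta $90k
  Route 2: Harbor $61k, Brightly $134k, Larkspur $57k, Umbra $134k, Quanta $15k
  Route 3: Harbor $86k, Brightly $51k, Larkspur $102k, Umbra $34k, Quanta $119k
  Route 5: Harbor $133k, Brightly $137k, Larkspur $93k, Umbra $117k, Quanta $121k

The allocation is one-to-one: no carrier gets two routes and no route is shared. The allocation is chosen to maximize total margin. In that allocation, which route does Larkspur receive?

This is a one-to-one assignment (maximum-weight bipartite matching).
Optimal: Harbor→Route 5 ($133k), Brightly→Route 2 ($134k), Larkspur→Route 6 ($80k), Umbra→Route 1 ($100k), Quanta→Route 3 ($119k) — total 133+134+80+100+119 = $566k.
Row-greedy (each carrier in turn takes its best remaining route) gives $559k, worse by 7.
Swapping Quanta↔Larkspur (Quanta→Route 6 $90k, Larkspur→Route 3 $102k) loses 7.
Larkspur's own top route is Route 3 ($102k), but forcing Larkspur→Route 3 and reassigning the rest optimally gives only $559k — worse by 7.

Larkspur receives Route 6.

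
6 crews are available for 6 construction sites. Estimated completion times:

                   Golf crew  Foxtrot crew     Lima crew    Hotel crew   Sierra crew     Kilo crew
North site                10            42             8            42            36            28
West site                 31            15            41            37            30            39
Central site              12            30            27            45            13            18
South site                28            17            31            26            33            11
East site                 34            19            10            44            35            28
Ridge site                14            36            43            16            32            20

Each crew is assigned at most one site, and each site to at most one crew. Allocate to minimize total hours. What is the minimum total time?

Treat this as an assignment problem: match each crew to one site.
Optimal: Golf crew→North site (10 hours), Foxtrot crew→West site (15 hours), Lima crew→East site (10 hours), Hotel crew→Ridge site (16 hours), Sierra crew→Central site (13 hours), Kilo crew→South site (11 hours) — total 10+15+10+16+13+11 = 75 hours.
Next-best assignment: Golf crew→North site, Foxtrot crew→West site, Lima crew→East site, Hotel crew→South site, Sierra crew→Central site, Kilo crew→Ridge site = 94 hours.
Swapping Golf crew↔Hotel crew (Golf crew→Ridge site 14 hours, Hotel crew→North site 42 hours) adds 30.
No other one-to-one assignment undercuts 75 hours.

Minimum total: 75 hours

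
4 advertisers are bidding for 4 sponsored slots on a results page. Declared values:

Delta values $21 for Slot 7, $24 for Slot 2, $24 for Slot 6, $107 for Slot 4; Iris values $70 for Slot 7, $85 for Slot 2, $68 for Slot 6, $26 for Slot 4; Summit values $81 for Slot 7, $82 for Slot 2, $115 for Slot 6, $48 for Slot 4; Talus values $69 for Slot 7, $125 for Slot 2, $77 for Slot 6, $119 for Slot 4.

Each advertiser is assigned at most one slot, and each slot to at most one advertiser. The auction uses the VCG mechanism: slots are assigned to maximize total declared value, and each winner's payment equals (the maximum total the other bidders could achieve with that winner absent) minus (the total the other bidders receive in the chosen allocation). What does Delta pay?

Delta pays $9.

Efficient allocation: Delta→Slot 4 ($107), Iris→Slot 7 ($70), Summit→Slot 6 ($115), Talus→Slot 2 ($125); total welfare W = $417.
Delta receives Slot 4 at value $107, so the others get W − 107 = $310.
Without Delta: best allocation of the remaining 3 bidders over all 4 slots is Iris→Slot 2 ($85), Summit→Slot 6 ($115), Talus→Slot 4 ($119), total $319.
VCG payment = (others' best without Delta) − (others' welfare with Delta) = 319 − 310 = $9.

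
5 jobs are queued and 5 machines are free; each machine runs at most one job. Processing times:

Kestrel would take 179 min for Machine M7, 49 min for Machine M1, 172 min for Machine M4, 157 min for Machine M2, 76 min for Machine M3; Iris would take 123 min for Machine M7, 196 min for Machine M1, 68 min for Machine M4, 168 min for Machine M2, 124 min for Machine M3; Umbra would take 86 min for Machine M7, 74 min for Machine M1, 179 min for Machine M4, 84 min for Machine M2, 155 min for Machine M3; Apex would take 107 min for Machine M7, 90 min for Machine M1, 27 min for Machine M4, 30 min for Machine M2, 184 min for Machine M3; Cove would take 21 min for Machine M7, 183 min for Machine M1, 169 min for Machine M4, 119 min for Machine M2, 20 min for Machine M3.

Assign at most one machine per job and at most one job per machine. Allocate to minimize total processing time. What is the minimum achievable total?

Min total: 253 min

This is a one-to-one assignment (minimum-cost bipartite matching).
Optimal: Kestrel→Machine M1 (49 min), Iris→Machine M4 (68 min), Umbra→Machine M7 (86 min), Apex→Machine M2 (30 min), Cove→Machine M3 (20 min) — total 49+68+86+30+20 = 253 min.
Min-entry greedy (repeatedly take the single cheapest remaining cell) gives 303 min, worse by 50.
Swapping Kestrel↔Iris (Kestrel→Machine M4 172 min, Iris→Machine M1 196 min) adds 251.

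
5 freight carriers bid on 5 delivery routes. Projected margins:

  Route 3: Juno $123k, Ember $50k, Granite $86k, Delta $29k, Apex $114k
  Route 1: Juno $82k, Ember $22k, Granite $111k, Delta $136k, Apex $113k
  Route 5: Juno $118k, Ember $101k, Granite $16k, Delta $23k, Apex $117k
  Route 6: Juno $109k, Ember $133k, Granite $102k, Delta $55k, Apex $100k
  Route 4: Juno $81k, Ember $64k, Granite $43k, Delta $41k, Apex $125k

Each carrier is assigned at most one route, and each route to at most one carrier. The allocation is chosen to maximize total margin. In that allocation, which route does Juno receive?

Juno receives Route 5.

This is a one-to-one assignment (maximum-weight bipartite matching).
Optimal: Juno→Route 5 ($118k), Ember→Route 6 ($133k), Granite→Route 3 ($86k), Delta→Route 1 ($136k), Apex→Route 4 ($125k) — total 118+133+86+136+125 = $598k.
Checked against all permutations: $598k is optimal.
Juno's own top route is Route 3 ($123k), but forcing Juno→Route 3 and reassigning the rest optimally gives only $587k — worse by 11.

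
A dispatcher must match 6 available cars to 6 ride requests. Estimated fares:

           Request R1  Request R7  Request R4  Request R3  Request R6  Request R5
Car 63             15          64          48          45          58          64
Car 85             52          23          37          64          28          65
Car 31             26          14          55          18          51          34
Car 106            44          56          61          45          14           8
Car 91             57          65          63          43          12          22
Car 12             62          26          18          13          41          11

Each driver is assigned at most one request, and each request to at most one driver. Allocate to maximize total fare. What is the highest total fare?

Maximum total: $367

Treat this as an assignment problem: match each driver to one request.
Optimal: Car 63→Request R5 ($64), Car 85→Request R3 ($64), Car 31→Request R6 ($51), Car 106→Request R4 ($61), Car 91→Request R7 ($65), Car 12→Request R1 ($62) — total 64+64+51+61+65+62 = $367.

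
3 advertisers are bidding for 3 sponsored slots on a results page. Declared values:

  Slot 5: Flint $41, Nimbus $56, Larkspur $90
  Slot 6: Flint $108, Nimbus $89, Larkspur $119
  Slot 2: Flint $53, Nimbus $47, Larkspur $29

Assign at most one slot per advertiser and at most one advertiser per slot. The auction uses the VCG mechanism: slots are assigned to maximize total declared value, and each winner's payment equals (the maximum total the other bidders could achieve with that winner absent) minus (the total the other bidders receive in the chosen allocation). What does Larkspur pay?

Efficient allocation: Flint→Slot 6 ($108), Nimbus→Slot 2 ($47), Larkspur→Slot 5 ($90); total welfare W = $245.
Larkspur receives Slot 5 at value $90, so the others get W − 90 = $155.
Without Larkspur: best allocation of the remaining 2 bidders over all 3 slots is Flint→Slot 6 ($108), Nimbus→Slot 5 ($56), total $164.
VCG payment = (others' best without Larkspur) − (others' welfare with Larkspur) = 164 − 155 = $9.

Larkspur pays $9.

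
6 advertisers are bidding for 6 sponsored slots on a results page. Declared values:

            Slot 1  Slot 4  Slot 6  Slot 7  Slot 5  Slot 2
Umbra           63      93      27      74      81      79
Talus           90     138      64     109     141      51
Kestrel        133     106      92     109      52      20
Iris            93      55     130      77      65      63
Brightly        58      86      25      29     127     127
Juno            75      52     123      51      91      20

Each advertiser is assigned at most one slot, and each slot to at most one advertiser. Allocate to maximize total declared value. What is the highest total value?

Optimal: Umbra→Slot 4 ($93), Talus→Slot 5 ($141), Kestrel→Slot 1 ($133), Iris→Slot 7 ($77), Brightly→Slot 2 ($127), Juno→Slot 6 ($123) — total 93+141+133+77+127+123 = $694.
Column-greedy (each slot in turn goes to its best remaining advertiser) gives $622, worse by 72.
Checked against all permutations: $694 is optimal.

Max total: $694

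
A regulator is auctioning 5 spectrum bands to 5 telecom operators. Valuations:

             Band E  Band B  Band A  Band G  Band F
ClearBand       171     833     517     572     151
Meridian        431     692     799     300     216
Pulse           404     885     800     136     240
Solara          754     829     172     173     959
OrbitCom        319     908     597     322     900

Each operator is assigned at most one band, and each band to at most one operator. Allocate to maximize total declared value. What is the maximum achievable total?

Optimal: ClearBand→Band G ($572M), Meridian→Band A ($799M), Pulse→Band B ($885M), Solara→Band E ($754M), OrbitCom→Band F ($900M) — total 572+799+885+754+900 = $3910M.
Every other assignment is strictly worse.

Max total: $3910M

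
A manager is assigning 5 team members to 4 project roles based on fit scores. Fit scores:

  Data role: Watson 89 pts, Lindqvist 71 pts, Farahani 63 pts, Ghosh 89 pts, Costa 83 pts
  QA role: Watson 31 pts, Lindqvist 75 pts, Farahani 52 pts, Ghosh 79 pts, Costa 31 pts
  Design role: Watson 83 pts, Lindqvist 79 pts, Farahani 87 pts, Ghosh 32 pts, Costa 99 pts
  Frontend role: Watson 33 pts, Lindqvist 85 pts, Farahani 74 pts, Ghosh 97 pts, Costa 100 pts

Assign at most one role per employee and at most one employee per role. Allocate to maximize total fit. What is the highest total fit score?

Maximum total: 360 pts

Optimal: Watson→Data role (89 pts), Lindqvist→QA role (75 pts), Costa→Design role (99 pts), Ghosh→Frontend role (97 pts) — total 89+75+99+97 = 360 pts.
Checked against all permutations: 360 pts is optimal.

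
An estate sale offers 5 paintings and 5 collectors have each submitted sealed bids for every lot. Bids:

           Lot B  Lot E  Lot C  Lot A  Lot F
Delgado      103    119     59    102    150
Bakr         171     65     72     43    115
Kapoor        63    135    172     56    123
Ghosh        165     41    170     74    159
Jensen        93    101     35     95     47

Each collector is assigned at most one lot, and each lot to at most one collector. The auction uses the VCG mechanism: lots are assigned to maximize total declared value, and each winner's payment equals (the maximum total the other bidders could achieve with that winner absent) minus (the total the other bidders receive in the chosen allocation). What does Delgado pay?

Efficient allocation: Delgado→Lot F ($150), Bakr→Lot B ($171), Kapoor→Lot E ($135), Ghosh→Lot C ($170), Jensen→Lot A ($95); total welfare W = $721.
Delgado receives Lot F at value $150, so the others get W − 150 = $571.
Without Delgado: best allocation of the remaining 4 bidders over all 5 lots is Bakr→Lot B ($171), Kapoor→Lot C ($172), Ghosh→Lot F ($159), Jensen→Lot E ($101), total $603.
VCG payment = (others' best without Delgado) − (others' welfare with Delgado) = 603 − 571 = $32.

Delgado pays $32.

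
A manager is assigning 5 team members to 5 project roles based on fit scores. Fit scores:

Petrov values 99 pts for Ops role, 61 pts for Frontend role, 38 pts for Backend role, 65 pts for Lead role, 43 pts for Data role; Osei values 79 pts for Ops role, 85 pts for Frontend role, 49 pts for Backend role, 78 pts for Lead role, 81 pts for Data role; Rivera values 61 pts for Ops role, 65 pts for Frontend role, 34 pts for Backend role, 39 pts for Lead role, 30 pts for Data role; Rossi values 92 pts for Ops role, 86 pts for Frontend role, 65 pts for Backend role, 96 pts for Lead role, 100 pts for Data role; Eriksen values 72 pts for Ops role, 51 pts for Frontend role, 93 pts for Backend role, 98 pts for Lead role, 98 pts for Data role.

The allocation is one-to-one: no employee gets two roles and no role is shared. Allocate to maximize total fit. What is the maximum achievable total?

Max total: 435 pts

Optimal: Petrov→Ops role (99 pts), Osei→Lead role (78 pts), Rivera→Frontend role (65 pts), Rossi→Data role (100 pts), Eriksen→Backend role (93 pts) — total 99+78+65+100+93 = 435 pts.
Row-greedy (each employee in turn takes its best remaining role) gives 416 pts, worse by 19.
Next-best assignment: Petrov→Ops role, Osei→Data role, Rivera→Frontend role, Rossi→Lead role, Eriksen→Backend role = 434 pts.
Every other assignment is strictly worse.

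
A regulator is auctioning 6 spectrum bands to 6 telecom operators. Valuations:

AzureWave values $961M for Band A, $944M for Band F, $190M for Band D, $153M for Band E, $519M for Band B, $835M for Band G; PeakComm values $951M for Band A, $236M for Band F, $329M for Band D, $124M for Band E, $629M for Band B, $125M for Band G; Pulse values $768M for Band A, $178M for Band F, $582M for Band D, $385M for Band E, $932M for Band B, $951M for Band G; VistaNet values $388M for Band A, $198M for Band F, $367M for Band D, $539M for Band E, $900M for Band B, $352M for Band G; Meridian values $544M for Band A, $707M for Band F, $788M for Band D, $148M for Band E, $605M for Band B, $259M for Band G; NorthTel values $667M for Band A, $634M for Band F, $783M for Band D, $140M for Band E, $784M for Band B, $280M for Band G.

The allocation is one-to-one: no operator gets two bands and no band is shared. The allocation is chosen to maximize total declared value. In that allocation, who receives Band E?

Optimal: AzureWave→Band F ($944M), PeakComm→Band A ($951M), Pulse→Band G ($951M), VistaNet→Band E ($539M), Meridian→Band D ($788M), NorthTel→Band B ($784M) — total 944+951+951+539+788+784 = $4957M.
Row-greedy (each operator in turn takes its best remaining band) gives $4502M, worse by 455.
Next-best assignment: AzureWave→Band F, PeakComm→Band A, Pulse→Band G, VistaNet→Band E, Meridian→Band B, NorthTel→Band D = $4773M.
VistaNet's own top band is Band B ($900M), but forcing VistaNet→Band B and reassigning the rest optimally gives only $4677M — worse by 280.

VistaNet receives Band E.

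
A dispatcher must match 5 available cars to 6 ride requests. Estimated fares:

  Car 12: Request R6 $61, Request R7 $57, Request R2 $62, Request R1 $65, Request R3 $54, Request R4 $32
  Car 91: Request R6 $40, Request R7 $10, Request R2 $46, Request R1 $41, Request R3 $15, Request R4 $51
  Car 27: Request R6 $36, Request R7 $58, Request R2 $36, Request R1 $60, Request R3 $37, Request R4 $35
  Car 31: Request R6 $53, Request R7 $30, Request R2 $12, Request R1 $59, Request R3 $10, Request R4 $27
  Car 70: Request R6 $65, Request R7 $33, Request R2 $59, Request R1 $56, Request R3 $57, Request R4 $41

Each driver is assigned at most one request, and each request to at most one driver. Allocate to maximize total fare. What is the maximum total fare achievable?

Optimal: Car 12→Request R2 ($62), Car 91→Request R4 ($51), Car 27→Request R7 ($58), Car 31→Request R1 ($59), Car 70→Request R6 ($65) — total 62+51+58+59+65 = $295.
Next-best assignment: Car 12→Request R6, Car 91→Request R4, Car 27→Request R7, Car 31→Request R1, Car 70→Request R2 = $288.
Swapping Car 31↔Car 70 (Car 31→Request R6 $53, Car 70→Request R1 $56) loses 15.

Maximum total: $295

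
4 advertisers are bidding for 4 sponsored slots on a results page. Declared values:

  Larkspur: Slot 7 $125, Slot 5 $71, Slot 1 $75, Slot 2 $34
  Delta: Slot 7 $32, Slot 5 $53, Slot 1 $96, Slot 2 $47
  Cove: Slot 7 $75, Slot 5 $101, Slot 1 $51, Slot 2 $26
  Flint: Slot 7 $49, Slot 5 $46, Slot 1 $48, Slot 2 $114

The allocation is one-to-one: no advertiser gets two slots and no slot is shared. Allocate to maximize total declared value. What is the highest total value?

Optimal: Larkspur→Slot 7 ($125), Delta→Slot 1 ($96), Cove→Slot 5 ($101), Flint→Slot 2 ($114) — total 125+96+101+114 = $436.
Next-best assignment: Larkspur→Slot 5, Delta→Slot 1, Cove→Slot 7, Flint→Slot 2 = $356.

Max total: $436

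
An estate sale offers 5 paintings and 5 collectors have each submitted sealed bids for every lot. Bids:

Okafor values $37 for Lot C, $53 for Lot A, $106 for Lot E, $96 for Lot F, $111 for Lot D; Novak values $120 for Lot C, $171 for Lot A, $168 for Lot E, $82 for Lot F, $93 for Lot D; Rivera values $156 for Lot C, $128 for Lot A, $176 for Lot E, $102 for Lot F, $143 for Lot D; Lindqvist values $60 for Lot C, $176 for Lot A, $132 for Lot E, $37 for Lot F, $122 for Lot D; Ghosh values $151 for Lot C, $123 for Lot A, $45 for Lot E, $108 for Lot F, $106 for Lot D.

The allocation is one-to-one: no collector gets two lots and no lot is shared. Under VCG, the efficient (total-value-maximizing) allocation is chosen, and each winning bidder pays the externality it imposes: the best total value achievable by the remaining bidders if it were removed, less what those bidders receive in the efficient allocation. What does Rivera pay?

Efficient allocation: Okafor→Lot F ($96), Novak→Lot E ($168), Rivera→Lot D ($143), Lindqvist→Lot A ($176), Ghosh→Lot C ($151); total welfare W = $734.
Rivera receives Lot D at value $143, so the others get W − 143 = $591.
Without Rivera: best allocation of the remaining 4 bidders over all 5 lots is Okafor→Lot D ($111), Novak→Lot E ($168), Lindqvist→Lot A ($176), Ghosh→Lot C ($151), total $606.
VCG payment = (others' best without Rivera) − (others' welfare with Rivera) = 606 − 591 = $15.

Rivera pays $15.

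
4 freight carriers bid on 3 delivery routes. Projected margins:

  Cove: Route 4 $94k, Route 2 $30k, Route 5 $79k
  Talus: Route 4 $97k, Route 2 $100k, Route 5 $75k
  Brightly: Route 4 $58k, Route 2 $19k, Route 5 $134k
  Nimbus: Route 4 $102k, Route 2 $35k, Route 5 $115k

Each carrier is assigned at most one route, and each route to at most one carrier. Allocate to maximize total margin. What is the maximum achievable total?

Optimal: Nimbus→Route 4 ($102k), Talus→Route 2 ($100k), Brightly→Route 5 ($134k) — total 102+100+134 = $336k.
Row-greedy (each carrier in turn takes its best remaining route) gives $328k, worse by 8.
Next-best assignment: Cove→Route 4, Talus→Route 2, Brightly→Route 5 = $328k.
Every other assignment is strictly worse.

Max total: $336k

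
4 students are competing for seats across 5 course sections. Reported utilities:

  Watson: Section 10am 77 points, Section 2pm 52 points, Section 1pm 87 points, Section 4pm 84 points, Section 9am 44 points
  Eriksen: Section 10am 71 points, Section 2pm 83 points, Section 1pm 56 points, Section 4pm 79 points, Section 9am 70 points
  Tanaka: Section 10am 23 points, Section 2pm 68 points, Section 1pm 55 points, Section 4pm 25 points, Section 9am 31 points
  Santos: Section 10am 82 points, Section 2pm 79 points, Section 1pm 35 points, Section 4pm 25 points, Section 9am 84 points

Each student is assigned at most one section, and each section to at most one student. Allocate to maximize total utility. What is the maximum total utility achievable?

Max total: 318 points

Optimal: Watson→Section 1pm (87 points), Eriksen→Section 4pm (79 points), Tanaka→Section 2pm (68 points), Santos→Section 9am (84 points) — total 87+79+68+84 = 318 points.
Max-entry greedy (repeatedly take the single best remaining cell) gives 279 points, worse by 39.
Next-best assignment: Watson→Section 1pm, Eriksen→Section 4pm, Tanaka→Section 2pm, Santos→Section 10am = 316 points.
Checked against all permutations: 318 points is optimal.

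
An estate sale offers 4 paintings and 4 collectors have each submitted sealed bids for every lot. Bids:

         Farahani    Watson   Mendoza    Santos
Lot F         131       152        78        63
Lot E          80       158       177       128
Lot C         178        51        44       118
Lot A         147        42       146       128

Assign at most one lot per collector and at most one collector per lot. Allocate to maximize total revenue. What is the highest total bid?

Maximum total: $635

Optimal: Farahani→Lot C ($178), Watson→Lot F ($152), Mendoza→Lot E ($177), Santos→Lot A ($128) — total 178+152+177+128 = $635.
Row-greedy (each collector in turn takes its best remaining lot) gives $545, worse by 90.
Next-best assignment: Farahani→Lot C, Watson→Lot F, Mendoza→Lot A, Santos→Lot E = $604.
No other one-to-one assignment exceeds $635.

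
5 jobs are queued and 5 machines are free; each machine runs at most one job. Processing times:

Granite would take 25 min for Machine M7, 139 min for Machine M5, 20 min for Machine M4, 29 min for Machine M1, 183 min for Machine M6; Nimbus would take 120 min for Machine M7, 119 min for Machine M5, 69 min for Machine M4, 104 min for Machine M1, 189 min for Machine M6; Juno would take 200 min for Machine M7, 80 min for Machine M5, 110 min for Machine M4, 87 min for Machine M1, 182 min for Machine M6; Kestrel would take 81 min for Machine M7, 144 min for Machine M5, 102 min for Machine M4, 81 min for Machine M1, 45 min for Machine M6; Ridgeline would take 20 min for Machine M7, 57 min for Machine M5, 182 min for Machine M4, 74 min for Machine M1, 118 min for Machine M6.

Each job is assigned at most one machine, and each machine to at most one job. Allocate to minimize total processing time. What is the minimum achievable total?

Treat this as an assignment problem: match each job to one machine.
Optimal: Granite→Machine M1 (29 min), Nimbus→Machine M4 (69 min), Juno→Machine M5 (80 min), Kestrel→Machine M6 (45 min), Ridgeline→Machine M7 (20 min) — total 29+69+80+45+20 = 243 min.
Column-greedy (each machine in turn goes to its cheapest remaining job) gives 390 min, worse by 147.

Min total: 243 min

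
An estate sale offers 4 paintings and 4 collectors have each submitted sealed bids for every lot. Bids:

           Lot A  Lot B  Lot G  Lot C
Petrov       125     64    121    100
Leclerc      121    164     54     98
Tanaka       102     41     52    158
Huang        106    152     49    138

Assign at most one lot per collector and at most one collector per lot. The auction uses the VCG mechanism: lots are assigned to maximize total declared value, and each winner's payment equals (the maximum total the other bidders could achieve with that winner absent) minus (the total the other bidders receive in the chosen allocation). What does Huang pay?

Huang pays $47.

Efficient allocation: Petrov→Lot G ($121), Leclerc→Lot A ($121), Tanaka→Lot C ($158), Huang→Lot B ($152); total welfare W = $552.
Huang receives Lot B at value $152, so the others get W − 152 = $400.
Without Huang: best allocation of the remaining 3 bidders over all 4 lots is Petrov→Lot A ($125), Leclerc→Lot B ($164), Tanaka→Lot C ($158), total $447.
VCG payment = (others' best without Huang) − (others' welfare with Huang) = 447 − 400 = $47.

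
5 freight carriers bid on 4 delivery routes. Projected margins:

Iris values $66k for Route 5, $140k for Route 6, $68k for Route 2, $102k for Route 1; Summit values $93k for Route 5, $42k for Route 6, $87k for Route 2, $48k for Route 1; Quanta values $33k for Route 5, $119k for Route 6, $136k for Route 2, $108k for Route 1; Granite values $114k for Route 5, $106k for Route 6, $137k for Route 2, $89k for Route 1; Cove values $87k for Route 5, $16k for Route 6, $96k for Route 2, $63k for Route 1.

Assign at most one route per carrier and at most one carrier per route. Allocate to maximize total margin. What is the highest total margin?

Max total: $478k

Optimal: Summit→Route 5 ($93k), Iris→Route 6 ($140k), Granite→Route 2 ($137k), Quanta→Route 1 ($108k) — total 93+140+137+108 = $478k.
Column-greedy (each route in turn goes to its best remaining carrier) gives $453k, worse by 25.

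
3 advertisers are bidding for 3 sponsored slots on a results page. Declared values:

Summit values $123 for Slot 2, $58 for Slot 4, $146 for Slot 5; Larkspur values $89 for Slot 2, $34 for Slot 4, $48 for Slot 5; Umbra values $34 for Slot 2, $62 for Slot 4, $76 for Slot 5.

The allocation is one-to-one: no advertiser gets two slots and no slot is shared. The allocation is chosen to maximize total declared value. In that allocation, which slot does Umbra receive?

Umbra receives Slot 4.

Optimal: Summit→Slot 5 ($146), Larkspur→Slot 2 ($89), Umbra→Slot 4 ($62) — total 146+89+62 = $297.
Column-greedy (each slot in turn goes to its best remaining advertiser) gives $233, worse by 64.
Next-best assignment: Summit→Slot 2, Larkspur→Slot 4, Umbra→Slot 5 = $233.
Checked against all permutations: $297 is optimal.
Umbra's own top slot is Slot 5 ($76), but forcing Umbra→Slot 5 and reassigning the rest optimally gives only $233 — worse by 64.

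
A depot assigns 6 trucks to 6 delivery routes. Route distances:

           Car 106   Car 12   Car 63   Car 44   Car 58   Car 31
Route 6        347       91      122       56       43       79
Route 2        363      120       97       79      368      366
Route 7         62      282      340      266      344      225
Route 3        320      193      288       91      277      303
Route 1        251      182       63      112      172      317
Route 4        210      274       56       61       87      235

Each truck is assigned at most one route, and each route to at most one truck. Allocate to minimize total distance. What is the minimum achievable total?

Minimum total: 502 km

This is the linear assignment problem.
Optimal: Car 106→Route 7 (62 km), Car 12→Route 2 (120 km), Car 63→Route 1 (63 km), Car 44→Route 3 (91 km), Car 58→Route 4 (87 km), Car 31→Route 6 (79 km) — total 62+120+63+91+87+79 = 502 km.
Row-greedy (each truck in turn takes its cheapest remaining route) gives 763 km, worse by 261.
Next-best assignment: Car 106→Route 7, Car 12→Route 3, Car 63→Route 1, Car 44→Route 2, Car 58→Route 4, Car 31→Route 6 = 563 km.
Swapping Car 12↔Car 31 (Car 12→Route 6 91 km, Car 31→Route 2 366 km) adds 258.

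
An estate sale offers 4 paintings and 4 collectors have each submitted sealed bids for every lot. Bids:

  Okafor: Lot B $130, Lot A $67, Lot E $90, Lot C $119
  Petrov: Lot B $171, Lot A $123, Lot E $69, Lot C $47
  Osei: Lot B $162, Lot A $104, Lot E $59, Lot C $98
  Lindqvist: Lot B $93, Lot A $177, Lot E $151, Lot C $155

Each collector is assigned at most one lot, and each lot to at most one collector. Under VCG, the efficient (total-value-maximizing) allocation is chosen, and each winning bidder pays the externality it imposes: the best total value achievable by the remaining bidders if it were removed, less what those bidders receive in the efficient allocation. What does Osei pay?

Osei pays $74.

Efficient allocation: Okafor→Lot C ($119), Petrov→Lot A ($123), Osei→Lot B ($162), Lindqvist→Lot E ($151); total welfare W = $555.
Osei receives Lot B at value $162, so the others get W − 162 = $393.
Without Osei: best allocation of the remaining 3 bidders over all 4 lots is Okafor→Lot C ($119), Petrov→Lot B ($171), Lindqvist→Lot A ($177), total $467.
VCG payment = (others' best without Osei) − (others' welfare with Osei) = 467 − 393 = $74.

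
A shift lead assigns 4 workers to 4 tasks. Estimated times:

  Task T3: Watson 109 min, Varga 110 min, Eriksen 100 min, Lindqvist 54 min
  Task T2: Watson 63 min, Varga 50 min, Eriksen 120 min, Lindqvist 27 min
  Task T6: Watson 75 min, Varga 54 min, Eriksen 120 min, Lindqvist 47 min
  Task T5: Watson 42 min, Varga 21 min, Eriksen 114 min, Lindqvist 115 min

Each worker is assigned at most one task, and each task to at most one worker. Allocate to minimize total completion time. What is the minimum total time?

Min total: 223 min

Optimal: Watson→Task T6 (75 min), Varga→Task T5 (21 min), Eriksen→Task T3 (100 min), Lindqvist→Task T2 (27 min) — total 75+21+100+27 = 223 min.
Row-greedy (each worker in turn takes its cheapest remaining task) gives 239 min, worse by 16.
No other one-to-one assignment undercuts 223 min.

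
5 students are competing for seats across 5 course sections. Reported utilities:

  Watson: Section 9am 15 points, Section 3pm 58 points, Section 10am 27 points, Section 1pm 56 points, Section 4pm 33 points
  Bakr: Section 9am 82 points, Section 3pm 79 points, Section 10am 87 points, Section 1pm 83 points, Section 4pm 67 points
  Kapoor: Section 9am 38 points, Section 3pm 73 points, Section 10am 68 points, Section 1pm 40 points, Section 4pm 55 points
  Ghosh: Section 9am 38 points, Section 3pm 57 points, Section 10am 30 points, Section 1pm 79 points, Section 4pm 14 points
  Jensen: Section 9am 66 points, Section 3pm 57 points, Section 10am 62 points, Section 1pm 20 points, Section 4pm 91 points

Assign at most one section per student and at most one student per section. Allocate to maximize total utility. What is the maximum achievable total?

Treat this as an assignment problem: match each student to one section.
Optimal: Watson→Section 3pm (58 points), Bakr→Section 9am (82 points), Kapoor→Section 10am (68 points), Ghosh→Section 1pm (79 points), Jensen→Section 4pm (91 points) — total 58+82+68+79+91 = 378 points.
Max-entry greedy (repeatedly take the single best remaining cell) gives 345 points, worse by 33.
Swapping Kapoor↔Jensen (Kapoor→Section 4pm 55 points, Jensen→Section 10am 62 points) loses 42.
Every other assignment is strictly worse.

Max total: 378 points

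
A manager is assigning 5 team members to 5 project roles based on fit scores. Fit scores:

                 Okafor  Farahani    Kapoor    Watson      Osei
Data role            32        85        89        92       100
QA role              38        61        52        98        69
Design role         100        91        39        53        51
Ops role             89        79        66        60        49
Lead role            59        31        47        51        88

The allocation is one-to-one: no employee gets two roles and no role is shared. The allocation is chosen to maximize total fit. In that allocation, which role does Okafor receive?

Optimal: Okafor→Ops role (89 pts), Farahani→Design role (91 pts), Kapoor→Data role (89 pts), Watson→QA role (98 pts), Osei→Lead role (88 pts) — total 89+91+89+98+88 = 455 pts.
Row-greedy (each employee in turn takes its best remaining role) gives 437 pts, worse by 18.
Next-best assignment: Okafor→Design role, Farahani→Ops role, Kapoor→Data role, Watson→QA role, Osei→Lead role = 454 pts.
No other one-to-one assignment exceeds 455 pts.
Okafor's own top role is Design role (100 pts), but forcing Okafor→Design role and reassigning the rest optimally gives only 454 pts — worse by 1.

Okafor receives Ops role.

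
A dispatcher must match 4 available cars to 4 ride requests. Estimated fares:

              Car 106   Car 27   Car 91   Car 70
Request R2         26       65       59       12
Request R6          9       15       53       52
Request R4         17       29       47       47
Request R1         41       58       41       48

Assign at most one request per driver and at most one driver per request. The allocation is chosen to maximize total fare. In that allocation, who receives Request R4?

Optimal: Car 106→Request R1 ($41), Car 27→Request R2 ($65), Car 91→Request R6 ($53), Car 70→Request R4 ($47) — total 41+65+53+47 = $206.
Max-entry greedy (repeatedly take the single best remaining cell) gives $183, worse by 23.
Every other assignment is strictly worse.
Car 70's own top request is Request R6 ($52), but forcing Car 70→Request R6 and reassigning the rest optimally gives only $205 — worse by 1.

Car 70 receives Request R4.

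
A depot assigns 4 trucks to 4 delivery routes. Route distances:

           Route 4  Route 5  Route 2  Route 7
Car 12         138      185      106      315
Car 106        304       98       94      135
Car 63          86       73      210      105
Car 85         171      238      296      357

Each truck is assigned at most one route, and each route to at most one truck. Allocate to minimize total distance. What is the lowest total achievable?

Treat this as an assignment problem: match each truck to one route.
Optimal: Car 12→Route 2 (106 km), Car 106→Route 5 (98 km), Car 63→Route 7 (105 km), Car 85→Route 4 (171 km) — total 106+98+105+171 = 480 km.
Row-greedy (each truck in turn takes its cheapest remaining route) gives 647 km, worse by 167.
Next-best assignment: Car 12→Route 2, Car 106→Route 7, Car 63→Route 5, Car 85→Route 4 = 485 km.
Swapping Car 106↔Car 63 (Car 106→Route 7 135 km, Car 63→Route 5 73 km) adds 5.

Min total: 480 km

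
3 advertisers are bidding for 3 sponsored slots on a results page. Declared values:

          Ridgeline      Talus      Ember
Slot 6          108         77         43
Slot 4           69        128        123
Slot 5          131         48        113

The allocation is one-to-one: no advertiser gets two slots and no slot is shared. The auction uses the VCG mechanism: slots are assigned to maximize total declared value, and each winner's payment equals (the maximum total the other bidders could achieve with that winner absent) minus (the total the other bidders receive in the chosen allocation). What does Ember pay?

Ember pays $23.

Efficient allocation: Ridgeline→Slot 6 ($108), Talus→Slot 4 ($128), Ember→Slot 5 ($113); total welfare W = $349.
Ember receives Slot 5 at value $113, so the others get W − 113 = $236.
Without Ember: best allocation of the remaining 2 bidders over all 3 slots is Ridgeline→Slot 5 ($131), Talus→Slot 4 ($128), total $259.
VCG payment = (others' best without Ember) − (others' welfare with Ember) = 259 − 236 = $23.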